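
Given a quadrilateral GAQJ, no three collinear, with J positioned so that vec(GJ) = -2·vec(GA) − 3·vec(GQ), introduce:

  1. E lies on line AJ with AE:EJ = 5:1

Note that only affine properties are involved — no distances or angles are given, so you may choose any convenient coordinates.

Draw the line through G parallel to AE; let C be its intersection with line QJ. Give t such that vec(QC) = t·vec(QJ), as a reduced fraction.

t = 1/2

Choose coordinates G = (0, 0), A = (1, 0), Q = (0, 1), J = (-2, -3).
1. E lies on line AJ with AE:EJ = 5:1 ⇒ E = (-3/2, -5/2)
through G parallel to AE: direction (-5/2, -5/2); meets QJ at C = (-1, -1)
C = Q + t·(J−Q) with t = 1/2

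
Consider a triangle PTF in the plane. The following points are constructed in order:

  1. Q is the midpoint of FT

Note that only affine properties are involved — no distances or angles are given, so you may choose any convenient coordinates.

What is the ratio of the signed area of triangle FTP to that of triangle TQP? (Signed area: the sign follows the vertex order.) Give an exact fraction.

Assign P = (0, 0), T = (1, 0), F = (0, 1) — the answer is frame-independent, so this choice is without loss of generality.
1. Q is the midpoint of FT ⇒ Q = (1/2, 1/2)
2·[FTP] = -1, 2·[TQP] = 1/2
[FTP]:[TQP] = -1:1/2 = -2

[FTP]:[TQP] = -2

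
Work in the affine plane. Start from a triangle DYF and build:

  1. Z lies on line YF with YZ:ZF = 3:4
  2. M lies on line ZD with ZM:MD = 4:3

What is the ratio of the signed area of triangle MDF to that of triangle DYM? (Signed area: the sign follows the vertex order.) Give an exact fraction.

Choose coordinates D = (0, 0), Y = (1, 0), F = (0, 1).
1. Z lies on line YF with YZ:ZF = 3:4 ⇒ Z = (4/7, 3/7)
2. M lies on line ZD with ZM:MD = 4:3 ⇒ M = (12/49, 9/49)
2·[MDF] = -12/49, 2·[DYM] = 9/49
[MDF]:[DYM] = -12/49:9/49 = -4/3

[MDF]:[DYM] = -4/3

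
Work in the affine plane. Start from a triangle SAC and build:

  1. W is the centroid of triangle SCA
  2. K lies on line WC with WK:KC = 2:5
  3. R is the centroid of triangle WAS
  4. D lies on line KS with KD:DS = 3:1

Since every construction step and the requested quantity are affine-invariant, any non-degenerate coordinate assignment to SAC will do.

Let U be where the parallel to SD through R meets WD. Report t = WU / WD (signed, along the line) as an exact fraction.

Work in coordinates with S = (0, 0), A = (1, 0), C = (0, 1).
1. W is the centroid of triangle SCA ⇒ W = (1/3, 1/3)
2. K lies on line WC with WK:KC = 2:5 ⇒ K = (5/21, 11/21)
3. R is the centroid of triangle WAS ⇒ R = (4/9, 1/9)
4. D lies on line KS with KD:DS = 3:1 ⇒ D = (5/84, 11/84)
through R parallel to SD: direction (5/84, 11/84); meets WD at U = (47/72, 41/72)
U = W + t·(D−W) with t = -7/6

t = -7/6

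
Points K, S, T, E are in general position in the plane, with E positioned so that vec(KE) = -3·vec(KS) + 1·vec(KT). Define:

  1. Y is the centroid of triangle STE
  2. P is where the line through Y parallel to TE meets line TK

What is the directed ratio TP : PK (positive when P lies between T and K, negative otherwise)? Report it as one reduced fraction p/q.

TP:PK = 1/2

Set K = (0, 0), S = (1, 0), T = (0, 1), E = (-3, 1); any affine frame gives the same invariant.
1. Y is the centroid of triangle STE ⇒ Y = (-2/3, 2/3)
2. P is where the line through Y parallel to TE meets line TK ⇒ P = (0, 2/3)
P = T + t·(K−T) with t = 1/3, so TP:PK = t:(1−t) = 1/3:2/3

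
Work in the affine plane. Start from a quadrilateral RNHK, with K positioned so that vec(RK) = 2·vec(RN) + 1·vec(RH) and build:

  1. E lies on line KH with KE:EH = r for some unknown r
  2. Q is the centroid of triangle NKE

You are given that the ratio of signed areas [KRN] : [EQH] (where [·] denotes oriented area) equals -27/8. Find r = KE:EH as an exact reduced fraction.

r = 5/4

Assign R = (0, 0), N = (1, 0), H = (0, 1), K = (2, 1) — the answer is frame-independent, so this choice is without loss of generality.
1. With KE:EH = r, write λ = r/(r+1) so E = K + λ·(H−K); E is affine-linear in λ
2. Q is the centroid of triangle NKE ⇒ Q is an affine combination of earlier points and hence also affine-linear in λ
Every point depending on E is an affine combination of E and λ-independent points, so each such coordinate is linear in λ; the λ² term in each signed area is a multiple of (H−K)×(H−K) = 0, so 2·[KRN] and 2·[EQH] are each linear in λ. Evaluating at λ=0 and λ=1:
  2·[KRN] = 1,   2·[EQH] = 2/3·λ − 2/3
So [KRN]:[EQH] = (1) / (2/3·λ − 2/3). Setting this equal to -27/8:
  1 = -27/8·(2/3·λ − 2/3)  ⇒  λ = 5/9
Then r = λ/(1−λ) = (5/9)/(4/9) = 5/4. Check: with r = 5/4, E = (8/9, 1) and [KRN]:[EQH] = -27/8 as required.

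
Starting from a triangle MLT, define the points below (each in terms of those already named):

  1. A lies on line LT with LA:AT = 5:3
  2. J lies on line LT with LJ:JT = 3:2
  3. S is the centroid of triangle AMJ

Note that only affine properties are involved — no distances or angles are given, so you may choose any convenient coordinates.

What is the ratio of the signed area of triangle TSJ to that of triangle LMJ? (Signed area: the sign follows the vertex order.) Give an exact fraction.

Choose coordinates M = (0, 0), L = (1, 0), T = (0, 1).
1. A lies on line LT with LA:AT = 5:3 ⇒ A = (3/8, 5/8)
2. J lies on line LT with LJ:JT = 3:2 ⇒ J = (2/5, 3/5)
3. S is the centroid of triangle AMJ ⇒ S = (31/120, 49/120)
2·[TSJ] = 2/15, 2·[LMJ] = -3/5
[TSJ]:[LMJ] = 2/15:-3/5 = -2/9

[TSJ]:[LMJ] = -2/9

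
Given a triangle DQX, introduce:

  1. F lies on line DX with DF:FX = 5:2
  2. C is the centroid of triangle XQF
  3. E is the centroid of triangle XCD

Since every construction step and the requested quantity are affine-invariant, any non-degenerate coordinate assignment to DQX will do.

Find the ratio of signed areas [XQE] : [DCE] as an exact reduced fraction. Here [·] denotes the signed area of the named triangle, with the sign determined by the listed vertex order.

[XQE]:[DCE] = -23/7

Work in coordinates with D = (0, 0), Q = (1, 0), X = (0, 1).
1. F lies on line DX with DF:FX = 5:2 ⇒ F = (0, 5/7)
2. C is the centroid of triangle XQF ⇒ C = (1/3, 4/7)
3. E is the centroid of triangle XCD ⇒ E = (1/9, 11/21)
2·[XQE] = -23/63, 2·[DCE] = 1/9
[XQE]:[DCE] = -23/63:1/9 = -23/7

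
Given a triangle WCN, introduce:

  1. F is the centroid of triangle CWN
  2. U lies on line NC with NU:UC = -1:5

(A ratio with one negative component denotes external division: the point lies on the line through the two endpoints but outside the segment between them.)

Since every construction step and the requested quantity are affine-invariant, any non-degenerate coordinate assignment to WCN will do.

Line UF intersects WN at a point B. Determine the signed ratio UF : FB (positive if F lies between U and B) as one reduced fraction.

Work in coordinates with W = (0, 0), C = (1, 0), N = (0, 1).
1. F is the centroid of triangle CWN ⇒ F = (1/3, 1/3)
2. U lies on line NC with NU:UC = -1:5 ⇒ U = (-1/4, 5/4)
line UF meets WN at B = (0, 6/7)
F = U + t·(B−U) with t = 7/3, so UF:FB = 7/3:-4/3

UF:FB = -7/4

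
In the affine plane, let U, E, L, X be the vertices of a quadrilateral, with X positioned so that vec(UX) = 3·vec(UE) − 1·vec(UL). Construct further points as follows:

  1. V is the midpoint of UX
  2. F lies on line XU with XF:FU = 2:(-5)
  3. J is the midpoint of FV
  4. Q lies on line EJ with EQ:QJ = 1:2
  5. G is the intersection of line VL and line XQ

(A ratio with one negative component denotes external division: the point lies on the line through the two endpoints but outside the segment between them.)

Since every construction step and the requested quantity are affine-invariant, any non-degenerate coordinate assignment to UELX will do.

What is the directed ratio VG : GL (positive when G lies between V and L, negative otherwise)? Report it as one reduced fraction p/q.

VG:GL = 4/7

Choose coordinates U = (0, 0), E = (1, 0), L = (0, 1), X = (3, -1).
1. V is the midpoint of UX ⇒ V = (3/2, -1/2)
2. F lies on line XU with XF:FU = 2:(-5) ⇒ F = (5, -5/3)
3. J is the midpoint of FV ⇒ J = (13/4, -13/12)
4. Q lies on line EJ with EQ:QJ = 1:2 ⇒ Q = (7/4, -13/36)
5. G is the intersection of line VL and line XQ ⇒ G = (21/22, 1/22)
G = V + t·(L−V) with t = 4/11, so VG:GL = t:(1−t) = 4/11:7/11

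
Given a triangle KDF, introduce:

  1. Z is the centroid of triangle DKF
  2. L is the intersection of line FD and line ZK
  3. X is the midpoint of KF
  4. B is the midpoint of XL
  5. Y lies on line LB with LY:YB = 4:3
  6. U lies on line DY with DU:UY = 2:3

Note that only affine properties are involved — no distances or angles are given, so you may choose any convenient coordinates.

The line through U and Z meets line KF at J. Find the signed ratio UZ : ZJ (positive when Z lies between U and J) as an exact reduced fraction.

UZ:ZJ = 43/35

Choose coordinates K = (0, 0), D = (1, 0), F = (0, 1).
1. Z is the centroid of triangle DKF ⇒ Z = (1/3, 1/3)
2. L is the intersection of line FD and line ZK ⇒ L = (1/2, 1/2)
3. X is the midpoint of KF ⇒ X = (0, 1/2)
4. B is the midpoint of XL ⇒ B = (1/4, 1/2)
5. Y lies on line LB with LY:YB = 4:3 ⇒ Y = (5/14, 1/2)
6. U lies on line DY with DU:UY = 2:3 ⇒ U = (26/35, 1/5)
line UZ meets KF at J = (0, 19/43)
Z = U + t·(J−U) with t = 43/78, so UZ:ZJ = 43/78:35/78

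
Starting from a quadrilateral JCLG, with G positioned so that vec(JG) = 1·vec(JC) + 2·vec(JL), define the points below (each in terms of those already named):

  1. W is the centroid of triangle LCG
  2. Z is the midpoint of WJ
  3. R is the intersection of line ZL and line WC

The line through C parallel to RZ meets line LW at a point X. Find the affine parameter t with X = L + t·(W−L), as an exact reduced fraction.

Set J = (0, 0), C = (1, 0), L = (0, 1), G = (1, 2); any affine frame gives the same invariant.
1. W is the centroid of triangle LCG ⇒ W = (2/3, 1)
2. Z is the midpoint of WJ ⇒ Z = (1/3, 1/2)
3. R is the intersection of line ZL and line WC ⇒ R = (4/3, -1)
through C parallel to RZ: direction (-1, 3/2); meets LW at X = (1/3, 1)
X = L + t·(W−L) with t = 1/2

t = 1/2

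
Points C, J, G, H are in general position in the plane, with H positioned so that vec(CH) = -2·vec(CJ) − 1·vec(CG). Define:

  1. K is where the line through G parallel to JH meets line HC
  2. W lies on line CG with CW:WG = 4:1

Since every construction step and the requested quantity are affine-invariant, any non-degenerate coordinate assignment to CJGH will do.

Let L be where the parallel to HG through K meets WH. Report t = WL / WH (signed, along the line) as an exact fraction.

Work in coordinates with C = (0, 0), J = (1, 0), G = (0, 1), H = (-2, -1).
1. K is where the line through G parallel to JH meets line HC ⇒ K = (6, 3)
2. W lies on line CG with CW:WG = 4:1 ⇒ W = (0, 4/5)
through K parallel to HG: direction (2, 2); meets WH at L = (38, 35)
L = W + t·(H−W) with t = -19

t = -19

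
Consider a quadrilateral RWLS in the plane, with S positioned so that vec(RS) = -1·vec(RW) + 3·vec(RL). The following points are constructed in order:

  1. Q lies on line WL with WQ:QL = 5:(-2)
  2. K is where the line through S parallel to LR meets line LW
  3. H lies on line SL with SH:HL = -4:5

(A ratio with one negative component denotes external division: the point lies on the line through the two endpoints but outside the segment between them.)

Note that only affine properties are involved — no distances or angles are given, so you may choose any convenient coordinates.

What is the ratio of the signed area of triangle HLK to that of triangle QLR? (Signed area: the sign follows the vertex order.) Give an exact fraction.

Set R = (0, 0), W = (1, 0), L = (0, 1), S = (-1, 3); any affine frame gives the same invariant.
1. Q lies on line WL with WQ:QL = 5:(-2) ⇒ Q = (-2/3, 5/3)
2. K is where the line through S parallel to LR meets line LW ⇒ K = (-1, 2)
3. H lies on line SL with SH:HL = -4:5 ⇒ H = (-5, 11)
2·[HLK] = -5, 2·[QLR] = -2/3
[HLK]:[QLR] = -5:-2/3 = 15/2

[HLK]:[QLR] = 15/2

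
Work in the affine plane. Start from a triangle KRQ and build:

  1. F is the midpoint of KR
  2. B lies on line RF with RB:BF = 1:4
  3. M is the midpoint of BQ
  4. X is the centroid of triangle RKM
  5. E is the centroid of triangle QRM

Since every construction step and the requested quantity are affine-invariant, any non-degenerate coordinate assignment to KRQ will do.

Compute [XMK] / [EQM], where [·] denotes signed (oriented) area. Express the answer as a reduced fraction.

[XMK]:[EQM] = 10

Choose coordinates K = (0, 0), R = (1, 0), Q = (0, 1).
1. F is the midpoint of KR ⇒ F = (1/2, 0)
2. B lies on line RF with RB:BF = 1:4 ⇒ B = (9/10, 0)
3. M is the midpoint of BQ ⇒ M = (9/20, 1/2)
4. X is the centroid of triangle RKM ⇒ X = (29/60, 1/6)
5. E is the centroid of triangle QRM ⇒ E = (29/60, 1/2)
2·[XMK] = 1/6, 2·[EQM] = 1/60
[XMK]:[EQM] = 1/6:1/60 = 10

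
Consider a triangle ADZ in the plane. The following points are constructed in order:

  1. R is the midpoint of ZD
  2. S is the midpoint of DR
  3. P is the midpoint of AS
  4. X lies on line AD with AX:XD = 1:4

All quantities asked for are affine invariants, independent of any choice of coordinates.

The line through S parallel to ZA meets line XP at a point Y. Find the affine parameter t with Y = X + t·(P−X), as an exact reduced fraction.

Choose coordinates A = (0, 0), D = (1, 0), Z = (0, 1).
1. R is the midpoint of ZD ⇒ R = (1/2, 1/2)
2. S is the midpoint of DR ⇒ S = (3/4, 1/4)
3. P is the midpoint of AS ⇒ P = (3/8, 1/8)
4. X lies on line AD with AX:XD = 1:4 ⇒ X = (1/5, 0)
through S parallel to ZA: direction (0, -1); meets XP at Y = (3/4, 11/28)
Y = X + t·(P−X) with t = 22/7

t = 22/7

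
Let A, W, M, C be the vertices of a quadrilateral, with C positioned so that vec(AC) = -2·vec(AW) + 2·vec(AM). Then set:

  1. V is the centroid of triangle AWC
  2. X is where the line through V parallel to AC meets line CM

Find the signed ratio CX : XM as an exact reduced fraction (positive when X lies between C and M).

CX:XM = 1/2

Assign A = (0, 0), W = (1, 0), M = (0, 1), C = (-2, 2) — the answer is frame-independent, so this choice is without loss of generality.
1. V is the centroid of triangle AWC ⇒ V = (-1/3, 2/3)
2. X is where the line through V parallel to AC meets line CM ⇒ X = (-4/3, 5/3)
X = C + t·(M−C) with t = 1/3, so CX:XM = t:(1−t) = 1/3:2/3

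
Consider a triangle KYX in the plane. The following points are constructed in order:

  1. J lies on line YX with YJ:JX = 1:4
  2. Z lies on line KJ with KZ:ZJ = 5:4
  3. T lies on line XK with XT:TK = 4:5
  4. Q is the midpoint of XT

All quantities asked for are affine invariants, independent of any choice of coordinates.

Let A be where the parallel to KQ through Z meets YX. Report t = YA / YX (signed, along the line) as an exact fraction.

t = 5/9

Work in coordinates with K = (0, 0), Y = (1, 0), X = (0, 1).
1. J lies on line YX with YJ:JX = 1:4 ⇒ J = (4/5, 1/5)
2. Z lies on line KJ with KZ:ZJ = 5:4 ⇒ Z = (4/9, 1/9)
3. T lies on line XK with XT:TK = 4:5 ⇒ T = (0, 5/9)
4. Q is the midpoint of XT ⇒ Q = (0, 7/9)
through Z parallel to KQ: direction (0, 7/9); meets YX at A = (4/9, 5/9)
A = Y + t·(X−Y) with t = 5/9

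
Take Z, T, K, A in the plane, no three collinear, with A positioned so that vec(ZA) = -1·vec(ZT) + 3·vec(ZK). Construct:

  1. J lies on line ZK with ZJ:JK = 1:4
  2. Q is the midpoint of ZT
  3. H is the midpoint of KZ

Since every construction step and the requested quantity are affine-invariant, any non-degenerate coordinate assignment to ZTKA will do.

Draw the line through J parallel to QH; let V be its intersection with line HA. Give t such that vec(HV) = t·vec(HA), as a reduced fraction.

Assign Z = (0, 0), T = (1, 0), K = (0, 1), A = (-1, 3) — the answer is frame-independent, so this choice is without loss of generality.
1. J lies on line ZK with ZJ:JK = 1:4 ⇒ J = (0, 1/5)
2. Q is the midpoint of ZT ⇒ Q = (1/2, 0)
3. H is the midpoint of KZ ⇒ H = (0, 1/2)
through J parallel to QH: direction (-1/2, 1/2); meets HA at V = (1/5, 0)
V = H + t·(A−H) with t = -1/5

t = -1/5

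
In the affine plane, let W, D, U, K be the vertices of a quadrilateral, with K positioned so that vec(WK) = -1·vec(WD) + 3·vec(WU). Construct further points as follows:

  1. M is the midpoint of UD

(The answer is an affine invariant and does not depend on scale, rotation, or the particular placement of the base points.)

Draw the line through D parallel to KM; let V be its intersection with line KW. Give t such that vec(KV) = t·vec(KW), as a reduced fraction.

Choose coordinates W = (0, 0), D = (1, 0), U = (0, 1), K = (-1, 3).
1. M is the midpoint of UD ⇒ M = (1/2, 1/2)
through D parallel to KM: direction (3/2, -5/2); meets KW at V = (-5/4, 15/4)
V = K + t·(W−K) with t = -1/4

t = -1/4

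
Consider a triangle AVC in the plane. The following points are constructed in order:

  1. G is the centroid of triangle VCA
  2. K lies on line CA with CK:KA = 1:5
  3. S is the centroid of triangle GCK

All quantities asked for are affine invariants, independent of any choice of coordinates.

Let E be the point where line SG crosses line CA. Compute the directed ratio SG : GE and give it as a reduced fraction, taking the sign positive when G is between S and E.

SG:GE = -2/3

Work in coordinates with A = (0, 0), V = (1, 0), C = (0, 1).
1. G is the centroid of triangle VCA ⇒ G = (1/3, 1/3)
2. K lies on line CA with CK:KA = 1:5 ⇒ K = (0, 5/6)
3. S is the centroid of triangle GCK ⇒ S = (1/9, 13/18)
line SG meets CA at E = (0, 11/12)
G = S + t·(E−S) with t = -2, so SG:GE = -2:3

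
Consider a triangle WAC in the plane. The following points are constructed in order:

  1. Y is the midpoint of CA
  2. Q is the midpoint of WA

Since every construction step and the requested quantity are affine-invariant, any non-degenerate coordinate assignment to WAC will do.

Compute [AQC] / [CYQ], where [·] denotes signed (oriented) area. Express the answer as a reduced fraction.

[AQC]:[CYQ] = 2

Choose coordinates W = (0, 0), A = (1, 0), C = (0, 1).
1. Y is the midpoint of CA ⇒ Y = (1/2, 1/2)
2. Q is the midpoint of WA ⇒ Q = (1/2, 0)
2·[AQC] = -1/2, 2·[CYQ] = -1/4
[AQC]:[CYQ] = -1/2:-1/4 = 2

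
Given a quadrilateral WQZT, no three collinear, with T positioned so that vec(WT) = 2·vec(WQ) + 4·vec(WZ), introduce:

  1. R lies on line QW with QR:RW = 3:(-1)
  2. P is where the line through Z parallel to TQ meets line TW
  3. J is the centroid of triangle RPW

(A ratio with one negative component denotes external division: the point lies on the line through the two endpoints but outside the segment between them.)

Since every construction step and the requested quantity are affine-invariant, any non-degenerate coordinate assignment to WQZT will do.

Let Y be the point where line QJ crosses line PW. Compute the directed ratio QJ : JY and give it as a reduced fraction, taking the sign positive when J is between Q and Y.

QJ:JY = -7

Work in coordinates with W = (0, 0), Q = (1, 0), Z = (0, 1), T = (2, 4).
1. R lies on line QW with QR:RW = 3:(-1) ⇒ R = (-1/2, 0)
2. P is where the line through Z parallel to TQ meets line TW ⇒ P = (-1/2, -1)
3. J is the centroid of triangle RPW ⇒ J = (-1/3, -1/3)
line QJ meets PW at Y = (-1/7, -2/7)
J = Q + t·(Y−Q) with t = 7/6, so QJ:JY = 7/6:-1/6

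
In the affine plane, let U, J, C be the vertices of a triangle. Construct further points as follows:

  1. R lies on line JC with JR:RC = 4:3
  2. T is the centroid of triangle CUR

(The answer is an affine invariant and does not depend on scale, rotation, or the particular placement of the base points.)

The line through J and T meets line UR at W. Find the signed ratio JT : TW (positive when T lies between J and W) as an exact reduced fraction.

JT:TW = -5

Work in coordinates with U = (0, 0), J = (1, 0), C = (0, 1).
1. R lies on line JC with JR:RC = 4:3 ⇒ R = (3/7, 4/7)
2. T is the centroid of triangle CUR ⇒ T = (1/7, 11/21)
line JT meets UR at W = (11/35, 44/105)
T = J + t·(W−J) with t = 5/4, so JT:TW = 5/4:-1/4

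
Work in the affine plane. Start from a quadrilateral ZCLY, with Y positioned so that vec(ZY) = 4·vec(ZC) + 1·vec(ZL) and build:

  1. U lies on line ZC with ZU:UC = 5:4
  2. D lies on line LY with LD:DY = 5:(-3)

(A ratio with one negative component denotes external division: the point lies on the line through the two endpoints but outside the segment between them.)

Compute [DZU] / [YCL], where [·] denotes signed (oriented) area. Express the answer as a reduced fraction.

[DZU]:[YCL] = -5/36

Assign Z = (0, 0), C = (1, 0), L = (0, 1), Y = (4, 1) — the answer is frame-independent, so this choice is without loss of generality.
1. U lies on line ZC with ZU:UC = 5:4 ⇒ U = (5/9, 0)
2. D lies on line LY with LD:DY = 5:(-3) ⇒ D = (10, 1)
2·[DZU] = 5/9, 2·[YCL] = -4
[DZU]:[YCL] = 5/9:-4 = -5/36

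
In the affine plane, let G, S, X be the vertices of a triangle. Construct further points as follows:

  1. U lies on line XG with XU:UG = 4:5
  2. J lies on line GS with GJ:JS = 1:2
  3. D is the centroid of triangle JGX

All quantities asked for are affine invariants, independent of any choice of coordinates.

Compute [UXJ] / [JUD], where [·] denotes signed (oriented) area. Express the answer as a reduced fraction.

[UXJ]:[JUD] = -12

Choose coordinates G = (0, 0), S = (1, 0), X = (0, 1).
1. U lies on line XG with XU:UG = 4:5 ⇒ U = (0, 5/9)
2. J lies on line GS with GJ:JS = 1:2 ⇒ J = (1/3, 0)
3. D is the centroid of triangle JGX ⇒ D = (1/9, 1/3)
2·[UXJ] = -4/27, 2·[JUD] = 1/81
[UXJ]:[JUD] = -4/27:1/81 = -12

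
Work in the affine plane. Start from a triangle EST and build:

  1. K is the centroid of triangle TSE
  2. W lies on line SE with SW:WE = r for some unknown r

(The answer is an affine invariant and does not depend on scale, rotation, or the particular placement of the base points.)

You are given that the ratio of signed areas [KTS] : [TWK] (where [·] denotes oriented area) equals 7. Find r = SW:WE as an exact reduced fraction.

r = 3/4

Work in coordinates with E = (0, 0), S = (1, 0), T = (0, 1).
1. K is the centroid of triangle TSE ⇒ K = (1/3, 1/3)
2. With SW:WE = r, write λ = r/(r+1) so W = S + λ·(E−S); W is affine-linear in λ
Every point depending on W is an affine combination of W and λ-independent points, so each such coordinate is linear in λ; the λ² term in each signed area is a multiple of (E−S)×(E−S) = 0, so 2·[KTS] and 2·[TWK] are each linear in λ. Evaluating at λ=0 and λ=1:
  2·[KTS] = -1/3,   2·[TWK] = 2/3·λ − 1/3
So [KTS]:[TWK] = (-1/3) / (2/3·λ − 1/3). Setting this equal to 7:
  -1/3 = 7·(2/3·λ − 1/3)  ⇒  λ = 3/7
Then r = λ/(1−λ) = (3/7)/(4/7) = 3/4. Check: with r = 3/4, W = (4/7, 0) and [KTS]:[TWK] = 7 as required.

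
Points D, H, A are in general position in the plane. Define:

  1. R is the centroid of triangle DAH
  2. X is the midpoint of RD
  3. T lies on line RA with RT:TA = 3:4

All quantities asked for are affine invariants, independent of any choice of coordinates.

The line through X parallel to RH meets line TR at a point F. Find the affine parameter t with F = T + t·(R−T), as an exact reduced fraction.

t = 13/6

Work in coordinates with D = (0, 0), H = (1, 0), A = (0, 1).
1. R is the centroid of triangle DAH ⇒ R = (1/3, 1/3)
2. X is the midpoint of RD ⇒ X = (1/6, 1/6)
3. T lies on line RA with RT:TA = 3:4 ⇒ T = (4/21, 13/21)
through X parallel to RH: direction (2/3, -1/3); meets TR at F = (1/2, 0)
F = T + t·(R−T) with t = 13/6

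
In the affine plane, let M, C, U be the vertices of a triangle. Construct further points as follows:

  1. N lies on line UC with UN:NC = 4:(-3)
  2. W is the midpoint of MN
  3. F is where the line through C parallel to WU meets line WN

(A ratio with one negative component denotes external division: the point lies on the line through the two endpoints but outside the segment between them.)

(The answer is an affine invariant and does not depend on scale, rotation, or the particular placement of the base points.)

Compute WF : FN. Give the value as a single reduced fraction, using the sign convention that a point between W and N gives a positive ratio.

Work in coordinates with M = (0, 0), C = (1, 0), U = (0, 1).
1. N lies on line UC with UN:NC = 4:(-3) ⇒ N = (4, -3)
2. W is the midpoint of MN ⇒ W = (2, -3/2)
3. F is where the line through C parallel to WU meets line WN ⇒ F = (5/2, -15/8)
F = W + t·(N−W) with t = 1/4, so WF:FN = t:(1−t) = 1/4:3/4

WF:FN = 1/3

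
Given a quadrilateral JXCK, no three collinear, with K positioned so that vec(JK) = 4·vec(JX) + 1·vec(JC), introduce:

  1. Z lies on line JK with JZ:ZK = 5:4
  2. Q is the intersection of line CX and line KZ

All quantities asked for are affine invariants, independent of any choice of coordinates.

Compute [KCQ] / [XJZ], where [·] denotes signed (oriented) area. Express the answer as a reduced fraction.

Choose coordinates J = (0, 0), X = (1, 0), C = (0, 1), K = (4, 1).
1. Z lies on line JK with JZ:ZK = 5:4 ⇒ Z = (20/9, 5/9)
2. Q is the intersection of line CX and line KZ ⇒ Q = (4/5, 1/5)
2·[KCQ] = 16/5, 2·[XJZ] = -5/9
[KCQ]:[XJZ] = 16/5:-5/9 = -144/25

[KCQ]:[XJZ] = -144/25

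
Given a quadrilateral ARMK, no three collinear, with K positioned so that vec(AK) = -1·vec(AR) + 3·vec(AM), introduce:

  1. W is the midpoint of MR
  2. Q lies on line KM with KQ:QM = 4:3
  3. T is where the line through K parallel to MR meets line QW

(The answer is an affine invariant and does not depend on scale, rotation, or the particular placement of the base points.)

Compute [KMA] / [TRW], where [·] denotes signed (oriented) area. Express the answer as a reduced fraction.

Set A = (0, 0), R = (1, 0), M = (0, 1), K = (-1, 3); any affine frame gives the same invariant.
1. W is the midpoint of MR ⇒ W = (1/2, 1/2)
2. Q lies on line KM with KQ:QM = 4:3 ⇒ Q = (-3/7, 13/7)
3. T is where the line through K parallel to MR meets line QW ⇒ T = (-5/3, 11/3)
2·[KMA] = -1, 2·[TRW] = -1/2
[KMA]:[TRW] = -1:-1/2 = 2

[KMA]:[TRW] = 2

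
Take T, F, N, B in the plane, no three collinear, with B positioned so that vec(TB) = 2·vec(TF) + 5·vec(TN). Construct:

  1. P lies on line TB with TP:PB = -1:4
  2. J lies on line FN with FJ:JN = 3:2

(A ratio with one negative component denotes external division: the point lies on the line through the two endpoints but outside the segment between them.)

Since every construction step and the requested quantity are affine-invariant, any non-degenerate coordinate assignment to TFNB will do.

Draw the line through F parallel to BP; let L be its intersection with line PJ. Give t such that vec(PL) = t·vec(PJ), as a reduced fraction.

t = 25/4

Set T = (0, 0), F = (1, 0), N = (0, 1), B = (2, 5); any affine frame gives the same invariant.
1. P lies on line TB with TP:PB = -1:4 ⇒ P = (-2/3, -5/3)
2. J lies on line FN with FJ:JN = 3:2 ⇒ J = (2/5, 3/5)
through F parallel to BP: direction (-8/3, -20/3); meets PJ at L = (6, 25/2)
L = P + t·(J−P) with t = 25/4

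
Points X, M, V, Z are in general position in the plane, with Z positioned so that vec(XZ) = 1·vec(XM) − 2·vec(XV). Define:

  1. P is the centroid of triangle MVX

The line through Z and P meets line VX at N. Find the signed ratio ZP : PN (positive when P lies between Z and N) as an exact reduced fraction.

ZP:PN = 2

Assign X = (0, 0), M = (1, 0), V = (0, 1), Z = (1, -2) — the answer is frame-independent, so this choice is without loss of generality.
1. P is the centroid of triangle MVX ⇒ P = (1/3, 1/3)
line ZP meets VX at N = (0, 3/2)
P = Z + t·(N−Z) with t = 2/3, so ZP:PN = 2/3:1/3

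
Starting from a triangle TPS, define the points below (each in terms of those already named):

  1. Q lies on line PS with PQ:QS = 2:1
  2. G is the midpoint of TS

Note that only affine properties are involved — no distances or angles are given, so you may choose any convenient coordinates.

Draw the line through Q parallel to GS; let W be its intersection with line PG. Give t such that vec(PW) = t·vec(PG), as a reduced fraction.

t = 2/3

Set T = (0, 0), P = (1, 0), S = (0, 1); any affine frame gives the same invariant.
1. Q lies on line PS with PQ:QS = 2:1 ⇒ Q = (1/3, 2/3)
2. G is the midpoint of TS ⇒ G = (0, 1/2)
through Q parallel to GS: direction (0, 1/2); meets PG at W = (1/3, 1/3)
W = P + t·(G−P) with t = 2/3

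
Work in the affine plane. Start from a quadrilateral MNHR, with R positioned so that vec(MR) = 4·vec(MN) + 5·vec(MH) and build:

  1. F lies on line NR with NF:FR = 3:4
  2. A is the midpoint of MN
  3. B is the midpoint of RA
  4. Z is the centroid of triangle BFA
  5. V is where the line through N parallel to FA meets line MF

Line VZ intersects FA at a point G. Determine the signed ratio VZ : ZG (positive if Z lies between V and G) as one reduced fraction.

Work in coordinates with M = (0, 0), N = (1, 0), H = (0, 1), R = (4, 5).
1. F lies on line NR with NF:FR = 3:4 ⇒ F = (16/7, 15/7)
2. A is the midpoint of MN ⇒ A = (1/2, 0)
3. B is the midpoint of RA ⇒ B = (9/4, 5/2)
4. Z is the centroid of triangle BFA ⇒ Z = (47/28, 65/42)
5. V is where the line through N parallel to FA meets line MF ⇒ V = (32/7, 30/7)
line VZ meets FA at G = (97/44, 45/22)
Z = V + t·(G−V) with t = 11/9, so VZ:ZG = 11/9:-2/9

VZ:ZG = -11/2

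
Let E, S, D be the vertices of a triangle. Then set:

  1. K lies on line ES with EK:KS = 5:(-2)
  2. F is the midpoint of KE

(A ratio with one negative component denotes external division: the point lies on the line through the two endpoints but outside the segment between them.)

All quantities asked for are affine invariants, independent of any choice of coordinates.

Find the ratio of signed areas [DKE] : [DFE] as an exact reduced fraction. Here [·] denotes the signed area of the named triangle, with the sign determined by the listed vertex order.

Work in coordinates with E = (0, 0), S = (1, 0), D = (0, 1).
1. K lies on line ES with EK:KS = 5:(-2) ⇒ K = (5/3, 0)
2. F is the midpoint of KE ⇒ F = (5/6, 0)
2·[DKE] = -5/3, 2·[DFE] = -5/6
[DKE]:[DFE] = -5/3:-5/6 = 2

[DKE]:[DFE] = 2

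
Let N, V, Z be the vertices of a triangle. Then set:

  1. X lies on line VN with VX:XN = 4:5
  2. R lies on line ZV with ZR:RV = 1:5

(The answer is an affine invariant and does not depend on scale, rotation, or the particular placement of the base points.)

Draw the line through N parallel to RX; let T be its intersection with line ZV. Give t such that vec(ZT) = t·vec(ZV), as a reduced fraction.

Choose coordinates N = (0, 0), V = (1, 0), Z = (0, 1).
1. X lies on line VN with VX:XN = 4:5 ⇒ X = (5/9, 0)
2. R lies on line ZV with ZR:RV = 1:5 ⇒ R = (1/6, 5/6)
through N parallel to RX: direction (7/18, -5/6); meets ZV at T = (-7/8, 15/8)
T = Z + t·(V−Z) with t = -7/8

t = -7/8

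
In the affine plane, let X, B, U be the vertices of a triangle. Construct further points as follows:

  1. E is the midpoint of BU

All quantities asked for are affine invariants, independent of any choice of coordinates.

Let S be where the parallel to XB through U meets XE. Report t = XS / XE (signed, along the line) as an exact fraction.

Assign X = (0, 0), B = (1, 0), U = (0, 1) — the answer is frame-independent, so this choice is without loss of generality.
1. E is the midpoint of BU ⇒ E = (1/2, 1/2)
through U parallel to XB: direction (1, 0); meets XE at S = (1, 1)
S = X + t·(E−X) with t = 2

t = 2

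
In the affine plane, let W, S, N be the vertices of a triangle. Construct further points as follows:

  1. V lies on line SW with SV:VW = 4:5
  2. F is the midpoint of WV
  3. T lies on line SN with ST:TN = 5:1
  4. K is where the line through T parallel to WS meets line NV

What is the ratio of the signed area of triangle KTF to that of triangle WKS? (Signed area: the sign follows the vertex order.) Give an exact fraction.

Set W = (0, 0), S = (1, 0), N = (0, 1); any affine frame gives the same invariant.
1. V lies on line SW with SV:VW = 4:5 ⇒ V = (5/9, 0)
2. F is the midpoint of WV ⇒ F = (5/18, 0)
3. T lies on line SN with ST:TN = 5:1 ⇒ T = (1/6, 5/6)
4. K is where the line through T parallel to WS meets line NV ⇒ K = (5/54, 5/6)
2·[KTF] = -5/81, 2·[WKS] = -5/6
[KTF]:[WKS] = -5/81:-5/6 = 2/27

[KTF]:[WKS] = 2/27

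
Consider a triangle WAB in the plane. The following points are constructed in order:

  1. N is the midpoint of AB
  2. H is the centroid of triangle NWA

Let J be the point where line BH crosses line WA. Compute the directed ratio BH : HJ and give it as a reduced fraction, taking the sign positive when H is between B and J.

Work in coordinates with W = (0, 0), A = (1, 0), B = (0, 1).
1. N is the midpoint of AB ⇒ N = (1/2, 1/2)
2. H is the centroid of triangle NWA ⇒ H = (1/2, 1/6)
line BH meets WA at J = (3/5, 0)
H = B + t·(J−B) with t = 5/6, so BH:HJ = 5/6:1/6

BH:HJ = 5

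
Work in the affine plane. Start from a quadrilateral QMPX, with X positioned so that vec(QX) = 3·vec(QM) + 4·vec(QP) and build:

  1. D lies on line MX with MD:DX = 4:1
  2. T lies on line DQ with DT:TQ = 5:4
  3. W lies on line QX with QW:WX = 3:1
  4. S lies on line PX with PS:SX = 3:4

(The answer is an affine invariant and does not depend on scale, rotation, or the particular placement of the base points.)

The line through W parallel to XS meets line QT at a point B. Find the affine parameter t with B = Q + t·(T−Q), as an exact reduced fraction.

Set Q = (0, 0), M = (1, 0), P = (0, 1), X = (3, 4); any affine frame gives the same invariant.
1. D lies on line MX with MD:DX = 4:1 ⇒ D = (13/5, 16/5)
2. T lies on line DQ with DT:TQ = 5:4 ⇒ T = (52/45, 64/45)
3. W lies on line QX with QW:WX = 3:1 ⇒ W = (9/4, 3)
4. S lies on line PX with PS:SX = 3:4 ⇒ S = (9/7, 16/7)
through W parallel to XS: direction (-12/7, -12/7); meets QT at B = (13/4, 4)
B = Q + t·(T−Q) with t = 45/16

t = 45/16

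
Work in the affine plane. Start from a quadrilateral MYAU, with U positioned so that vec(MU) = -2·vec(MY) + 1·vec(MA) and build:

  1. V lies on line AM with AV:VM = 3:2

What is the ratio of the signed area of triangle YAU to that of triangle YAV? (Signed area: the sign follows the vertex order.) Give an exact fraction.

[YAU]:[YAV] = 10/3

Choose coordinates M = (0, 0), Y = (1, 0), A = (0, 1), U = (-2, 1).
1. V lies on line AM with AV:VM = 3:2 ⇒ V = (0, 2/5)
2·[YAU] = 2, 2·[YAV] = 3/5
[YAU]:[YAV] = 2:3/5 = 10/3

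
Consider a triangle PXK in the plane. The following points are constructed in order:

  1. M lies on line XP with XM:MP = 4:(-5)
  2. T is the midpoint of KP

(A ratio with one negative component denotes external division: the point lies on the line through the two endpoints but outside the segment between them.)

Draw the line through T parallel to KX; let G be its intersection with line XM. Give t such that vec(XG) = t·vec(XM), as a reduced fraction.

Set P = (0, 0), X = (1, 0), K = (0, 1); any affine frame gives the same invariant.
1. M lies on line XP with XM:MP = 4:(-5) ⇒ M = (5, 0)
2. T is the midpoint of KP ⇒ T = (0, 1/2)
through T parallel to KX: direction (1, -1); meets XM at G = (1/2, 0)
G = X + t·(M−X) with t = -1/8

t = -1/8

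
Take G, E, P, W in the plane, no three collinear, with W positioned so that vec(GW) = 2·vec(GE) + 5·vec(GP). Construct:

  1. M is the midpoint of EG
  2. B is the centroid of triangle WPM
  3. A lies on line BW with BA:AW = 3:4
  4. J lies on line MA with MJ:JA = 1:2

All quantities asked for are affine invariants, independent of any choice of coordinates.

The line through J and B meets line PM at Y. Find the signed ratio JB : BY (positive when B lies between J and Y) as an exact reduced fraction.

JB:BY = -8/21

Choose coordinates G = (0, 0), E = (1, 0), P = (0, 1), W = (2, 5).
1. M is the midpoint of EG ⇒ M = (1/2, 0)
2. B is the centroid of triangle WPM ⇒ B = (5/6, 2)
3. A lies on line BW with BA:AW = 3:4 ⇒ A = (4/3, 23/7)
4. J lies on line MA with MJ:JA = 1:2 ⇒ J = (7/9, 23/21)
line JB meets PM at Y = (11/16, -3/8)
B = J + t·(Y−J) with t = -8/13, so JB:BY = -8/13:21/13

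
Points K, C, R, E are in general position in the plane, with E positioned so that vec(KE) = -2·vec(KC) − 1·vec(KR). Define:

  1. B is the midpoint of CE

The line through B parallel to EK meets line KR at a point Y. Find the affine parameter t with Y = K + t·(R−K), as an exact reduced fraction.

Assign K = (0, 0), C = (1, 0), R = (0, 1), E = (-2, -1) — the answer is frame-independent, so this choice is without loss of generality.
1. B is the midpoint of CE ⇒ B = (-1/2, -1/2)
through B parallel to EK: direction (2, 1); meets KR at Y = (0, -1/4)
Y = K + t·(R−K) with t = -1/4

t = -1/4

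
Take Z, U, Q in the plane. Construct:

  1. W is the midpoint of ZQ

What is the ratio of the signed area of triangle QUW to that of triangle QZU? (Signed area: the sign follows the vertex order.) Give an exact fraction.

Set Z = (0, 0), U = (1, 0), Q = (0, 1); any affine frame gives the same invariant.
1. W is the midpoint of ZQ ⇒ W = (0, 1/2)
2·[QUW] = -1/2, 2·[QZU] = 1
[QUW]:[QZU] = -1/2:1 = -1/2

[QUW]:[QZU] = -1/2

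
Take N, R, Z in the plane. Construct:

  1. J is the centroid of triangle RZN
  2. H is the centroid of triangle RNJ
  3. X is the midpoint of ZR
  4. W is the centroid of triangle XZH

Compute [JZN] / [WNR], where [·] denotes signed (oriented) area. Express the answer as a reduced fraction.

Work in coordinates with N = (0, 0), R = (1, 0), Z = (0, 1).
1. J is the centroid of triangle RZN ⇒ J = (1/3, 1/3)
2. H is the centroid of triangle RNJ ⇒ H = (4/9, 1/9)
3. X is the midpoint of ZR ⇒ X = (1/2, 1/2)
4. W is the centroid of triangle XZH ⇒ W = (17/54, 29/54)
2·[JZN] = 1/3, 2·[WNR] = 29/54
[JZN]:[WNR] = 1/3:29/54 = 18/29

[JZN]:[WNR] = 18/29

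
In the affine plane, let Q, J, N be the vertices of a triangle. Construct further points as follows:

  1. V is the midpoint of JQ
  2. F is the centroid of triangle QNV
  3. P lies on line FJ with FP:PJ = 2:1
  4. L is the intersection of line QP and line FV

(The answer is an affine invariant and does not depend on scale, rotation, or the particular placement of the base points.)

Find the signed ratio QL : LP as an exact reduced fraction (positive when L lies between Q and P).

Set Q = (0, 0), J = (1, 0), N = (0, 1); any affine frame gives the same invariant.
1. V is the midpoint of JQ ⇒ V = (1/2, 0)
2. F is the centroid of triangle QNV ⇒ F = (1/6, 1/3)
3. P lies on line FJ with FP:PJ = 2:1 ⇒ P = (13/18, 1/9)
4. L is the intersection of line QP and line FV ⇒ L = (13/30, 1/15)
L = Q + t·(P−Q) with t = 3/5, so QL:LP = t:(1−t) = 3/5:2/5

QL:LP = 3/2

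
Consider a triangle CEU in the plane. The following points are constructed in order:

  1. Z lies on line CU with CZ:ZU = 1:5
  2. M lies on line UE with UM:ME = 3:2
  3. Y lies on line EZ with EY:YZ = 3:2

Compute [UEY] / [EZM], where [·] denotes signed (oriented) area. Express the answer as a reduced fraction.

Assign C = (0, 0), E = (1, 0), U = (0, 1) — the answer is frame-independent, so this choice is without loss of generality.
1. Z lies on line CU with CZ:ZU = 1:5 ⇒ Z = (0, 1/6)
2. M lies on line UE with UM:ME = 3:2 ⇒ M = (3/5, 2/5)
3. Y lies on line EZ with EY:YZ = 3:2 ⇒ Y = (2/5, 1/10)
2·[UEY] = -1/2, 2·[EZM] = -1/3
[UEY]:[EZM] = -1/2:-1/3 = 3/2

[UEY]:[EZM] = 3/2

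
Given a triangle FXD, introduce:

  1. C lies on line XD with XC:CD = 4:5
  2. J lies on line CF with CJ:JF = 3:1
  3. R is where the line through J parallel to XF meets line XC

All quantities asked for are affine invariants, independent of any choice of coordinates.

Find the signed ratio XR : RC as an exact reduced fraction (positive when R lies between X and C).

Work in coordinates with F = (0, 0), X = (1, 0), D = (0, 1).
1. C lies on line XD with XC:CD = 4:5 ⇒ C = (5/9, 4/9)
2. J lies on line CF with CJ:JF = 3:1 ⇒ J = (5/36, 1/9)
3. R is where the line through J parallel to XF meets line XC ⇒ R = (8/9, 1/9)
R = X + t·(C−X) with t = 1/4, so XR:RC = t:(1−t) = 1/4:3/4

XR:RC = 1/3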